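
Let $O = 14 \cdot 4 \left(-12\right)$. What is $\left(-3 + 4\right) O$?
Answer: $-672$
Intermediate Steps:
$O = -672$ ($O = 56 \left(-12\right) = -672$)
$\left(-3 + 4\right) O = \left(-3 + 4\right) \left(-672\right) = 1 \left(-672\right) = -672$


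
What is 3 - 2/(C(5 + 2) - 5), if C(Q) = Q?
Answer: 2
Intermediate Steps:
3 - 2/(C(5 + 2) - 5) = 3 - 2/((5 + 2) - 5) = 3 - 2/(7 - 5) = 3 - 2/2 = 3 + (1/2)*(-2) = 3 - 1 = 2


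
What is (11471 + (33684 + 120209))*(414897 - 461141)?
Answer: -7647092816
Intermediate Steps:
(11471 + (33684 + 120209))*(414897 - 461141) = (11471 + 153893)*(-46244) = 165364*(-46244) = -7647092816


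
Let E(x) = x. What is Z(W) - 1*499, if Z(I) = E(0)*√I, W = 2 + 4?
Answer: -499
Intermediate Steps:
W = 6
Z(I) = 0 (Z(I) = 0*√I = 0)
Z(W) - 1*499 = 0 - 1*499 = 0 - 499 = -499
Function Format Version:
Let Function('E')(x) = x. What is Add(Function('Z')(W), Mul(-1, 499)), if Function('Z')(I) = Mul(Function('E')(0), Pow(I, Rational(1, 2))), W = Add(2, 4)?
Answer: -499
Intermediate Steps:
W = 6
Function('Z')(I) = 0 (Function('Z')(I) = Mul(0, Pow(I, Rational(1, 2))) = 0)
Add(Function('Z')(W), Mul(-1, 499)) = Add(0, Mul(-1, 499)) = Add(0, -499) = -499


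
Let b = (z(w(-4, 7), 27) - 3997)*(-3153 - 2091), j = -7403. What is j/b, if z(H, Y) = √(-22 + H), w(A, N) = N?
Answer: -29589791/83778269856 - 7403*I*√15/83778269856 ≈ -0.00035319 - 3.4223e-7*I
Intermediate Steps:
b = 20960268 - 5244*I*√15 (b = (√(-22 + 7) - 3997)*(-3153 - 2091) = (√(-15) - 3997)*(-5244) = (I*√15 - 3997)*(-5244) = (-3997 + I*√15)*(-5244) = 20960268 - 5244*I*√15 ≈ 2.096e+7 - 20310.0*I)
j/b = -7403/(20960268 - 5244*I*√15)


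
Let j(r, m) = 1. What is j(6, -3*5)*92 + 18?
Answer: 110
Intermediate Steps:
j(6, -3*5)*92 + 18 = 1*92 + 18 = 92 + 18 = 110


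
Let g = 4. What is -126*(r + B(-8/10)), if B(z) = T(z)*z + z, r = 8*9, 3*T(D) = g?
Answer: -44184/5 ≈ -8836.8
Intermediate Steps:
T(D) = 4/3 (T(D) = (⅓)*4 = 4/3)
r = 72
B(z) = 7*z/3 (B(z) = 4*z/3 + z = 7*z/3)
-126*(r + B(-8/10)) = -126*(72 + 7*(-8/10)/3) = -126*(72 + 7*(-8*⅒)/3) = -126*(72 + (7/3)*(-⅘)) = -126*(72 - 28/15) = -126*1052/15 = -44184/5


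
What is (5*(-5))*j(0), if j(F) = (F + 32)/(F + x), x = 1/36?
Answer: -28800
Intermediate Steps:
x = 1/36 ≈ 0.027778
j(F) = (32 + F)/(1/36 + F) (j(F) = (F + 32)/(F + 1/36) = (32 + F)/(1/36 + F))
(5*(-5))*j(0) = (5*(-5))*(36*(32 + 0)/(1 + 36*0)) = -900*32/(1 + 0) = -900*32/1 = -900*32 = -25*1152 = -28800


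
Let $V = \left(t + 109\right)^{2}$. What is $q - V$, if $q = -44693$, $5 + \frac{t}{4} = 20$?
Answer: $-73254$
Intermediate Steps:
$t = 60$ ($t = -20 + 4 \cdot 20 = -20 + 80 = 60$)
$V = 28561$ ($V = \left(60 + 109\right)^{2} = 169^{2} = 28561$)
$q - V = -44693 - 28561 = -73254$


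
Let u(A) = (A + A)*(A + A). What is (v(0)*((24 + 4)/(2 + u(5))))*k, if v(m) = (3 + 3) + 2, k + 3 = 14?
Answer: 1232/51 ≈ 24.157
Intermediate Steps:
k = 11 (k = -3 + 14 = 11)
u(A) = 4*A² (u(A) = (2*A)*(2*A) = 4*A²)
v(m) = 8 (v(m) = 6 + 2 = 8)
(v(0)*((24 + 4)/(2 + u(5))))*k = (8*((24 + 4)/(2 + 4*5²)))*11 = (8*(28/(2 + 4*25)))*11 = (8*(28/(2 + 100)))*11 = (8*(28/102))*11 = (8*(28*(1/102)))*11 = (8*(14/51))*11 = (112/51)*11 = 1232/51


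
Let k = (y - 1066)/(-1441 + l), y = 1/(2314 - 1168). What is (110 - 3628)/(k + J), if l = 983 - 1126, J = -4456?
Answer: 6386098752/8087594749 ≈ 0.78962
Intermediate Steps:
y = 1/1146 ≈ 0.00087260
l = -143
k = 1221635/1815264 (k = (1/1146 - 1066)/(-1441 - 143) = -1221635/1146/(-1584) = -1221635/1146*(-1/1584) = 1221635/1815264 ≈ 0.67298)
(110 - 3628)/(k + J) = (110 - 3628)/(1221635/1815264 - 4456) = -3518/(-8087594749/1815264) = -3518*(-1815264/8087594749) = 6386098752/8087594749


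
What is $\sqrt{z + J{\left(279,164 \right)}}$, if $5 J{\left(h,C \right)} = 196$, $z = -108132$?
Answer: $\frac{4 i \sqrt{168895}}{5} \approx 328.77 i$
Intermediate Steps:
$J{\left(h,C \right)} = \frac{196}{5}$ ($J{\left(h,C \right)} = \frac{1}{5} \cdot 196 = \frac{196}{5}$)
$\sqrt{z + J{\left(279,164 \right)}} = \sqrt{-108132 + \frac{196}{5}} = \sqrt{- \frac{540464}{5}} = \frac{4 i \sqrt{168895}}{5}$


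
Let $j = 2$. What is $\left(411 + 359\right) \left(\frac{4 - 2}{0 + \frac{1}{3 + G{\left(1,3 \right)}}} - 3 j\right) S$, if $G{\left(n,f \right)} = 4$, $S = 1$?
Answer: $6160$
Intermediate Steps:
$\left(411 + 359\right) \left(\frac{4 - 2}{0 + \frac{1}{3 + G{\left(1,3 \right)}}} - 3 j\right) S = \left(411 + 359\right) \left(\frac{4 - 2}{0 + \frac{1}{3 + 4}} - 6\right) 1 = 770 \left(\frac{2}{0 + \frac{1}{7}} - 6\right) 1 = 770 \left(2 \frac{1}{\frac{1}{7}} - 6\right) 1 = 770 \left(2 \cdot 7 - 6\right) 1 = 770 \left(14 - 6\right) 1 = 770 \cdot 8 \cdot 1 = 770 \cdot 8 = 6160$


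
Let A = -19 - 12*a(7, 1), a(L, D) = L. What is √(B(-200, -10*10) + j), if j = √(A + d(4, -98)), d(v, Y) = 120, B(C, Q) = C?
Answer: √(-200 + √17) ≈ 13.996*I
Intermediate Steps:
A = -103 (A = -19 - 12*7 = -19 - 84 = -103)
j = √17 (j = √(-103 + 120) = √17 ≈ 4.1231)
√(B(-200, -10*10) + j) = √(-200 + √17)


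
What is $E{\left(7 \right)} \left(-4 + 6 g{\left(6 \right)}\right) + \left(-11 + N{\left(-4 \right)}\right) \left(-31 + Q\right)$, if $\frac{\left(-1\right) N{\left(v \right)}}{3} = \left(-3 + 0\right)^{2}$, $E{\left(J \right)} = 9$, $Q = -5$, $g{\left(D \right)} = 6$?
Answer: $1656$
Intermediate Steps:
$N{\left(v \right)} = -27$ ($N{\left(v \right)} = - 3 \left(-3 + 0\right)^{2} = - 3 \left(-3\right)^{2} = \left(-3\right) 9 = -27$)
$E{\left(7 \right)} \left(-4 + 6 g{\left(6 \right)}\right) + \left(-11 + N{\left(-4 \right)}\right) \left(-31 + Q\right) = 9 \left(-4 + 6 \cdot 6\right) + \left(-11 - 27\right) \left(-31 - 5\right) = 9 \left(-4 + 36\right) - -1368 = 9 \cdot 32 + 1368 = 288 + 1368 = 1656$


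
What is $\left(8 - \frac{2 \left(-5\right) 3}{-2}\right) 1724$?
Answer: $-12068$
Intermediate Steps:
$\left(8 - \frac{2 \left(-5\right) 3}{-2}\right) 1724 = \left(8 - \left(-10\right) 3 \left(- \frac{1}{2}\right)\right) 1724 = \left(8 - \left(-30\right) \left(- \frac{1}{2}\right)\right) 1724 = \left(8 - 15\right) 1724 = \left(-7\right) 1724 = -12068$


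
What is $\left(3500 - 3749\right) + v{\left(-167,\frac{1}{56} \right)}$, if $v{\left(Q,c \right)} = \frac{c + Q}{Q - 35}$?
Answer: $- \frac{2807337}{11312} \approx -248.17$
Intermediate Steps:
$v{\left(Q,c \right)} = \frac{Q + c}{-35 + Q}$
$\left(3500 - 3749\right) + v{\left(-167,\frac{1}{56} \right)} = \left(3500 - 3749\right) + \frac{-167 + \frac{1}{56}}{-35 - 167} = -249 + \frac{-167 + \frac{1}{56}}{-202} = -249 - - \frac{9351}{11312} = -249 + \frac{9351}{11312} = - \frac{2807337}{11312}$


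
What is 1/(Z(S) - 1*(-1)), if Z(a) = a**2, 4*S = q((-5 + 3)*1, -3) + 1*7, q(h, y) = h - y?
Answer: 1/5 ≈ 0.20000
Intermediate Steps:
S = 2 (S = (((-5 + 3)*1 - 1*(-3)) + 1*7)/4 = ((-2*1 + 3) + 7)/4 = ((-2 + 3) + 7)/4 = (1 + 7)/4 = (1/4)*8 = 2)
1/(Z(S) - 1*(-1)) = 1/(2**2 - 1*(-1)) = 1/(4 + 1) = 1/5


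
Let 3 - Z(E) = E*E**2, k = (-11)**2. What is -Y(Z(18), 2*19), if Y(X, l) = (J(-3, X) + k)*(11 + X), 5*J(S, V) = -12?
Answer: 3450074/5 ≈ 6.9002e+5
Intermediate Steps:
J(S, V) = -12/5 (J(S, V) = (1/5)*(-12) = -12/5)
k = 121
Z(E) = 3 - E**3 (Z(E) = 3 - E*E**2 = 3 - E**3)
Y(X, l) = 6523/5 + 593*X/5 (Y(X, l) = (-12/5 + 121)*(11 + X) = 593*(11 + X)/5 = 6523/5 + 593*X/5)
-Y(Z(18), 2*19) = -(6523/5 + 593*(3 - 1*18**3)/5) = -(6523/5 + 593*(3 - 1*5832)/5) = -(6523/5 + 593*(3 - 5832)/5) = -(6523/5 + (593/5)*(-5829)) = -(6523/5 - 3456597/5) = -1*(-3450074/5) = 3450074/5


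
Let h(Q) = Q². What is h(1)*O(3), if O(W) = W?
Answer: 3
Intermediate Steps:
h(1)*O(3) = 1²*3 = 1*3 = 3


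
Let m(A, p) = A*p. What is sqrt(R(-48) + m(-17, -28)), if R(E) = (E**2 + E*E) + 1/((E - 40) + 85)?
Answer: sqrt(45753)/3 ≈ 71.300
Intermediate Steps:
R(E) = 1/(45 + E) + 2*E**2 (R(E) = (E**2 + E**2) + 1/((-40 + E) + 85) = 2*E**2 + 1/(45 + E) = 1/(45 + E) + 2*E**2)
sqrt(R(-48) + m(-17, -28)) = sqrt((1 + 2*(-48)**3 + 90*(-48)**2)/(45 - 48) - 17*(-28)) = sqrt((1 + 2*(-110592) + 90*2304)/(-3) + 476) = sqrt(-(1 - 221184 + 207360)/3 + 476) = sqrt(-1/3*(-13823) + 476) = sqrt(13823/3 + 476) = sqrt(15251/3) = sqrt(45753)/3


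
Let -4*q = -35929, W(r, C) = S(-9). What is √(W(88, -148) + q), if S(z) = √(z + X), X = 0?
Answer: √(35929 + 12*I)/2 ≈ 94.775 + 0.015827*I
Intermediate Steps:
S(z) = √z (S(z) = √(z + 0) = √z)
W(r, C) = 3*I (W(r, C) = √(-9) = 3*I)
q = 35929/4 (q = -¼*(-35929) = 35929/4 ≈ 8982.3)
√(W(88, -148) + q) = √(3*I + 35929/4) = √(35929/4 + 3*I)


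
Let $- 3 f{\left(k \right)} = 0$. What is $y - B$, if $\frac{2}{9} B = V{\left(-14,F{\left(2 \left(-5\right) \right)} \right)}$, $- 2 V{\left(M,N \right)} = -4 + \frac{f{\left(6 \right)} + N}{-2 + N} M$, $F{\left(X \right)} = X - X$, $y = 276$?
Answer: $267$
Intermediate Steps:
$f{\left(k \right)} = 0$ ($f{\left(k \right)} = \left(- \frac{1}{3}\right) 0 = 0$)
$F{\left(X \right)} = 0$
$V{\left(M,N \right)} = 2 - \frac{M N}{2 \left(-2 + N\right)}$ ($V{\left(M,N \right)} = - \frac{-4 + \frac{0 + N}{-2 + N} M}{2} = - \frac{-4 + \frac{N}{-2 + N} M}{2} = - \frac{-4 + \frac{M N}{-2 + N}}{2} = 2 - \frac{M N}{2 \left(-2 + N\right)}$)
$B = 9$ ($B = \frac{9 \frac{-8 + 4 \cdot 0 - \left(-14\right) 0}{2 \left(-2 + 0\right)}}{2} = \frac{9 \frac{-8 + 0 + 0}{2 \left(-2\right)}}{2} = \frac{9 \cdot \frac{1}{2} \left(- \frac{1}{2}\right) \left(-8\right)}{2} = \frac{9}{2} \cdot 2 = 9$)
$y - B = 276 - 9 = 267$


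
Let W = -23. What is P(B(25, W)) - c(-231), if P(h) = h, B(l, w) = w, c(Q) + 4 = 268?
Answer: -287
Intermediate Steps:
c(Q) = 264 (c(Q) = -4 + 268 = 264)
P(B(25, W)) - c(-231) = -23 - 1*264 = -23 - 264 = -287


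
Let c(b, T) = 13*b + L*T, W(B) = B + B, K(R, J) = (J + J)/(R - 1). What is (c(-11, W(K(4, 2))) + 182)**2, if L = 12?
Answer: 5041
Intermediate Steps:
K(R, J) = 2*J/(-1 + R) (K(R, J) = (2*J)/(-1 + R) = 2*J/(-1 + R))
W(B) = 2*B
c(b, T) = 12*T + 13*b (c(b, T) = 13*b + 12*T = 12*T + 13*b)
(c(-11, W(K(4, 2))) + 182)**2 = ((12*(2*(2*2/(-1 + 4))) + 13*(-11)) + 182)**2 = ((12*(2*(2*2/3)) - 143) + 182)**2 = ((12*(2*(2*2*(1/3))) - 143) + 182)**2 = ((12*(2*(4/3)) - 143) + 182)**2 = ((12*(8/3) - 143) + 182)**2 = ((32 - 143) + 182)**2 = (-111 + 182)**2 = 71**2 = 5041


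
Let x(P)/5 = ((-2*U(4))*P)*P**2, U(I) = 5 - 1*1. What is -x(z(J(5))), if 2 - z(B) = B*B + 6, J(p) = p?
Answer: -975560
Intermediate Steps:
U(I) = 4 (U(I) = 5 - 1 = 4)
z(B) = -4 - B**2 (z(B) = 2 - (B*B + 6) = 2 - (B**2 + 6) = 2 - (6 + B**2) = 2 + (-6 - B**2) = -4 - B**2)
x(P) = -40*P**3 (x(P) = 5*(((-2*4)*P)*P**2) = 5*((-8*P)*P**2) = 5*(-8*P**3) = -40*P**3)
-x(z(J(5))) = -(-40)*(-4 - 1*5**2)**3 = -(-40)*(-4 - 1*25)**3 = -(-40)*(-4 - 25)**3 = -(-40)*(-29)**3 = -(-40)*(-24389) = -1*975560 = -975560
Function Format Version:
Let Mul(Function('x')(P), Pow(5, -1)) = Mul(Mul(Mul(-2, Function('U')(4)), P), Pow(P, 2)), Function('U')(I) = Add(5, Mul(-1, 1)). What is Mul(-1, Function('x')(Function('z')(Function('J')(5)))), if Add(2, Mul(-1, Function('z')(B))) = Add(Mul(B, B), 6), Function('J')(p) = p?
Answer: -975560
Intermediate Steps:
Function('U')(I) = 4 (Function('U')(I) = Add(5, -1) = 4)
Function('z')(B) = Add(-4, Mul(-1, Pow(B, 2))) (Function('z')(B) = Add(2, Mul(-1, Add(Mul(B, B), 6))) = Add(2, Mul(-1, Add(Pow(B, 2), 6))) = Add(2, Mul(-1, Add(6, Pow(B, 2)))) = Add(2, Add(-6, Mul(-1, Pow(B, 2)))) = Add(-4, Mul(-1, Pow(B, 2))))
Function('x')(P) = Mul(-40, Pow(P, 3)) (Function('x')(P) = Mul(5, Mul(Mul(Mul(-2, 4), P), Pow(P, 2))) = Mul(5, Mul(Mul(-8, P), Pow(P, 2))) = Mul(5, Mul(-8, Pow(P, 3))) = Mul(-40, Pow(P, 3)))
Mul(-1, Function('x')(Function('z')(Function('J')(5)))) = Mul(-1, Mul(-40, Pow(Add(-4, Mul(-1, Pow(5, 2))), 3))) = Mul(-1, Mul(-40, Pow(Add(-4, Mul(-1, 25)), 3))) = Mul(-1, Mul(-40, Pow(Add(-4, -25), 3))) = Mul(-1, Mul(-40, Pow(-29, 3))) = Mul(-1, Mul(-40, -24389)) = Mul(-1, 975560) = -975560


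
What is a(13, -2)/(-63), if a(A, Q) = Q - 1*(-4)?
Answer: -2/63 ≈ -0.031746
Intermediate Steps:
a(A, Q) = 4 + Q (a(A, Q) = Q + 4 = 4 + Q)
a(13, -2)/(-63) = (4 - 2)/(-63) = 2*(-1/63) = -2/63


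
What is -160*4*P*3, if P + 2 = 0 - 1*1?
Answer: 5760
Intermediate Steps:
P = -3 (P = -2 + (0 - 1*1) = -2 + (0 - 1) = -2 - 1 = -3)
-160*4*P*3 = -160*4*(-3)*3 = -(-1920)*3 = -160*(-36) = 5760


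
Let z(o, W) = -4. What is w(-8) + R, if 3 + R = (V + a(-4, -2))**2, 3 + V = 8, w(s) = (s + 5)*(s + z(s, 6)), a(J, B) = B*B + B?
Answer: 82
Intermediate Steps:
a(J, B) = B + B**2 (a(J, B) = B**2 + B = B + B**2)
w(s) = (-4 + s)*(5 + s) (w(s) = (s + 5)*(s - 4) = (5 + s)*(-4 + s) = (-4 + s)*(5 + s))
V = 5 (V = -3 + 8 = 5)
R = 46 (R = -3 + (5 - 2*(1 - 2))**2 = -3 + (5 - 2*(-1))**2 = -3 + (5 + 2)**2 = -3 + 7**2 = -3 + 49 = 46)
w(-8) + R = (-20 - 8 + (-8)**2) + 46 = (-20 - 8 + 64) + 46 = 36 + 46 = 82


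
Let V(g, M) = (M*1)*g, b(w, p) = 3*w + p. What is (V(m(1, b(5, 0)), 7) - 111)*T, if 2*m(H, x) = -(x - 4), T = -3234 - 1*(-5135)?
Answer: -568399/2 ≈ -2.8420e+5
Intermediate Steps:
b(w, p) = p + 3*w
T = 1901 (T = -3234 + 5135 = 1901)
m(H, x) = 2 - x/2 (m(H, x) = (-(x - 4))/2 = (-(-4 + x))/2 = (4 - x)/2 = 2 - x/2)
V(g, M) = M*g
(V(m(1, b(5, 0)), 7) - 111)*T = (7*(2 - (0 + 3*5)/2) - 111)*1901 = (7*(2 - (0 + 15)/2) - 111)*1901 = (7*(2 - ½*15) - 111)*1901 = (7*(2 - 15/2) - 111)*1901 = (7*(-11/2) - 111)*1901 = (-77/2 - 111)*1901 = -299/2*1901 = -568399/2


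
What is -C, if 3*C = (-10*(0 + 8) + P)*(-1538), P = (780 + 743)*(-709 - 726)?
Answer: -3361429730/3 ≈ -1.1205e+9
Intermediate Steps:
P = -2185505 (P = 1523*(-1435) = -2185505)
C = 3361429730/3 (C = ((-10*(0 + 8) - 2185505)*(-1538))/3 = ((-10*8 - 2185505)*(-1538))/3 = ((-80 - 2185505)*(-1538))/3 = (-2185585*(-1538))/3 = (1/3)*3361429730 = 3361429730/3 ≈ 1.1205e+9)
-C = -1*3361429730/3 = -3361429730/3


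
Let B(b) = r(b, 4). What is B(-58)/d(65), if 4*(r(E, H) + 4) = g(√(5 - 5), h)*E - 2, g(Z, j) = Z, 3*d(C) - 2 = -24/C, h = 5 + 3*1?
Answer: -1755/212 ≈ -8.2783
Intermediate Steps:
h = 8 (h = 5 + 3 = 8)
d(C) = ⅔ - 8/C (d(C) = ⅔ + (-24/C)/3 = ⅔ - 8/C)
r(E, H) = -9/2 (r(E, H) = -4 + (√(5 - 5)*E - 2)/4 = -4 + (√0*E - 2)/4 = -4 + (0*E - 2)/4 = -4 + (0 - 2)/4 = -4 + (¼)*(-2) = -4 - ½ = -9/2)
B(b) = -9/2
B(-58)/d(65) = -9/(2*(⅔ - 8/65)) = -9/(2*106/195) = -9/2*195/106 = -1755/212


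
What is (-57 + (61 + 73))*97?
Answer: 7469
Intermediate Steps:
(-57 + (61 + 73))*97 = (-57 + 134)*97 = 77*97 = 7469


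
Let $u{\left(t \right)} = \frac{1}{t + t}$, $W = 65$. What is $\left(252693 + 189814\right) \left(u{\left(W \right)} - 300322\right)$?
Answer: $- \frac{1328945838501}{10} \approx -1.3289 \cdot 10^{11}$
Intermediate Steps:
$u{\left(t \right)} = \frac{1}{2 t}$
$\left(252693 + 189814\right) \left(u{\left(W \right)} - 300322\right) = \left(252693 + 189814\right) \left(\frac{1}{2 \cdot 65} - 300322\right) = 442507 \left(\frac{1}{2} \cdot \frac{1}{65} - 300322\right) = 442507 \left(\frac{1}{130} - 300322\right) = 442507 \left(- \frac{39041859}{130}\right) = - \frac{1328945838501}{10}$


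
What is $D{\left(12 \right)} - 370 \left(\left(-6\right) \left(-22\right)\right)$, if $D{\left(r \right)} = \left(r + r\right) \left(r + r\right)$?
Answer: $-48264$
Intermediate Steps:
$D{\left(r \right)} = 4 r^{2}$ ($D{\left(r \right)} = 2 r 2 r = 4 r^{2}$)
$D{\left(12 \right)} - 370 \left(\left(-6\right) \left(-22\right)\right) = 4 \cdot 12^{2} - 370 \left(\left(-6\right) \left(-22\right)\right) = 4 \cdot 144 - 48840 = 576 - 48840 = -48264$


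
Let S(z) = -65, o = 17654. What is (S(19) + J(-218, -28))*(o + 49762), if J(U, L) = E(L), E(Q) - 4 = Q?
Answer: -6000024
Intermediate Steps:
E(Q) = 4 + Q
J(U, L) = 4 + L
(S(19) + J(-218, -28))*(o + 49762) = (-65 + (4 - 28))*(17654 + 49762) = (-65 - 24)*67416 = -89*67416 = -6000024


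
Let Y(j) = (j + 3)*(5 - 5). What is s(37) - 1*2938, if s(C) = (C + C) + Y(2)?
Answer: -2864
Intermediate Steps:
Y(j) = 0 (Y(j) = (3 + j)*0 = 0)
s(C) = 2*C (s(C) = (C + C) + 0 = 2*C + 0 = 2*C)
s(37) - 1*2938 = 2*37 - 1*2938 = 74 - 2938 = -2864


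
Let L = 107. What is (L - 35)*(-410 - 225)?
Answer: -45720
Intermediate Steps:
(L - 35)*(-410 - 225) = (107 - 35)*(-410 - 225) = 72*(-635) = -45720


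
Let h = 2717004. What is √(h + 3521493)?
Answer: 23*√11793 ≈ 2497.7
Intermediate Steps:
√(h + 3521493) = √(2717004 + 3521493) = √6238497 = 23*√11793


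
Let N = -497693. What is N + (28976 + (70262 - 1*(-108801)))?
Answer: -289654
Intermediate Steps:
N + (28976 + (70262 - 1*(-108801))) = -497693 + (28976 + (70262 - 1*(-108801))) = -497693 + (28976 + (70262 + 108801)) = -497693 + (28976 + 179063) = -497693 + 208039 = -289654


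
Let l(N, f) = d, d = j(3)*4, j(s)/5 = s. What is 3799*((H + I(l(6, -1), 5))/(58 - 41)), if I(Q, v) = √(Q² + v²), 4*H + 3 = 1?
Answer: -3799/34 + 18995*√145/17 ≈ 13343.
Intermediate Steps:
H = -½ (H = -¾ + (¼)*1 = -¾ + ¼ = -½ ≈ -0.50000)
j(s) = 5*s
d = 60 (d = (5*3)*4 = 15*4 = 60)
l(N, f) = 60
3799*((H + I(l(6, -1), 5))/(58 - 41)) = 3799*((-½ + √(60² + 5²))/(58 - 41)) = 3799*((-½ + √(3600 + 25))/17) = 3799*((-½ + √3625)*(1/17)) = 3799*((-½ + 5*√145)*(1/17)) = 3799*(-1/34 + 5*√145/17) = -3799/34 + 18995*√145/17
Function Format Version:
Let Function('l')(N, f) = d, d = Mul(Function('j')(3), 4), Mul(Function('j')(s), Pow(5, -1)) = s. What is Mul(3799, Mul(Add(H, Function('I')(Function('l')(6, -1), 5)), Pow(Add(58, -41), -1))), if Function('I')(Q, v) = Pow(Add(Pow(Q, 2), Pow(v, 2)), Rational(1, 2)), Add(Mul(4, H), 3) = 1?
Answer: Add(Rational(-3799, 34), Mul(Rational(18995, 17), Pow(145, Rational(1, 2)))) ≈ 13343.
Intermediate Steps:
H = Rational(-1, 2) (H = Add(Rational(-3, 4), Mul(Rational(1, 4), 1)) = Add(Rational(-3, 4), Rational(1, 4)) = Rational(-1, 2) ≈ -0.50000)
Function('j')(s) = Mul(5, s)
d = 60 (d = Mul(Mul(5, 3), 4) = Mul(15, 4) = 60)
Function('l')(N, f) = 60
Mul(3799, Mul(Add(H, Function('I')(Function('l')(6, -1), 5)), Pow(Add(58, -41), -1))) = Mul(3799, Mul(Add(Rational(-1, 2), Pow(Add(Pow(60, 2), Pow(5, 2)), Rational(1, 2))), Pow(Add(58, -41), -1))) = Mul(3799, Mul(Add(Rational(-1, 2), Pow(Add(3600, 25), Rational(1, 2))), Pow(17, -1))) = Mul(3799, Mul(Add(Rational(-1, 2), Pow(3625, Rational(1, 2))), Rational(1, 17))) = Mul(3799, Mul(Add(Rational(-1, 2), Mul(5, Pow(145, Rational(1, 2)))), Rational(1, 17))) = Mul(3799, Add(Rational(-1, 34), Mul(Rational(5, 17), Pow(145, Rational(1, 2))))) = Add(Rational(-3799, 34), Mul(Rational(18995, 17), Pow(145, Rational(1, 2))))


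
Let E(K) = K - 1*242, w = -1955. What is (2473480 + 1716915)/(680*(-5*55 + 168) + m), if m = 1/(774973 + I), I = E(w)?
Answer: -3238236686520/56227181759 ≈ -57.592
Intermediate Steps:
E(K) = -242 + K (E(K) = K - 242 = -242 + K)
I = -2197 (I = -242 - 1955 = -2197)
m = 1/772776 (m = 1/(774973 - 2197) = 1/772776 ≈ 1.2940e-6)
(2473480 + 1716915)/(680*(-5*55 + 168) + m) = (2473480 + 1716915)/(680*(-5*55 + 168) + 1/772776) = 4190395/(680*(-275 + 168) + 1/772776) = 4190395/(680*(-107) + 1/772776) = 4190395/(-72760 + 1/772776) = 4190395/(-56227181759/772776) = 4190395*(-772776/56227181759) = -3238236686520/56227181759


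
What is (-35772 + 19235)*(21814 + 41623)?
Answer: -1049057669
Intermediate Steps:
(-35772 + 19235)*(21814 + 41623) = -16537*63437 = -1049057669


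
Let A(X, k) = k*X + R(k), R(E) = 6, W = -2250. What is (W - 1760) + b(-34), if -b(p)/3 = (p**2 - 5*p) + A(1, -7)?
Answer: -7985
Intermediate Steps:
A(X, k) = 6 + X*k (A(X, k) = k*X + 6 = X*k + 6 = 6 + X*k)
b(p) = 3 - 3*p**2 + 15*p (b(p) = -3*((p**2 - 5*p) + (6 + 1*(-7))) = -3*((p**2 - 5*p) + (6 - 7)) = -3*((p**2 - 5*p) - 1) = -3*(-1 + p**2 - 5*p) = 3 - 3*p**2 + 15*p)
(W - 1760) + b(-34) = (-2250 - 1760) + (3 - 3*(-34)**2 + 15*(-34)) = -4010 + (3 - 3*1156 - 510) = -4010 + (3 - 3468 - 510) = -4010 - 3975 = -7985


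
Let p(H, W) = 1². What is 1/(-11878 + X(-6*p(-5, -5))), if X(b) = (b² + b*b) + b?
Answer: -1/11812 ≈ -8.4660e-5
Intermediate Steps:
p(H, W) = 1
X(b) = b + 2*b² (X(b) = (b² + b²) + b = 2*b² + b = b + 2*b²)
1/(-11878 + X(-6*p(-5, -5))) = 1/(-11878 + (-6*1)*(1 + 2*(-6*1))) = 1/(-11878 - 6*(1 + 2*(-6))) = 1/(-11878 - 6*(1 - 12)) = 1/(-11878 - 6*(-11)) = 1/(-11878 + 66) = 1/(-11812) = -1/11812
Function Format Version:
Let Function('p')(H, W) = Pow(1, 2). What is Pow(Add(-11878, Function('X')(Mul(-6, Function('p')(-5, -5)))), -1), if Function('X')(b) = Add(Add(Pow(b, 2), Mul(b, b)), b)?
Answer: Rational(-1, 11812) ≈ -8.4660e-5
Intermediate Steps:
Function('p')(H, W) = 1
Function('X')(b) = Add(b, Mul(2, Pow(b, 2))) (Function('X')(b) = Add(Add(Pow(b, 2), Pow(b, 2)), b) = Add(Mul(2, Pow(b, 2)), b) = Add(b, Mul(2, Pow(b, 2))))
Pow(Add(-11878, Function('X')(Mul(-6, Function('p')(-5, -5)))), -1) = Pow(Add(-11878, Mul(Mul(-6, 1), Add(1, Mul(2, Mul(-6, 1))))), -1) = Pow(Add(-11878, Mul(-6, Add(1, Mul(2, -6)))), -1) = Pow(Add(-11878, Mul(-6, Add(1, -12))), -1) = Pow(Add(-11878, Mul(-6, -11)), -1) = Pow(Add(-11878, 66), -1) = Pow(-11812, -1) = Rational(-1, 11812)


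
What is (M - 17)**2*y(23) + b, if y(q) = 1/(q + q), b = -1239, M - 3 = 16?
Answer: -28495/23 ≈ -1238.9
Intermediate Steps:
M = 19 (M = 3 + 16 = 19)
y(q) = 1/(2*q)
(M - 17)**2*y(23) + b = (19 - 17)**2*((1/2)/23) - 1239 = 2**2*((1/2)*(1/23)) - 1239 = 4*(1/46) - 1239 = 2/23 - 1239 = -28495/23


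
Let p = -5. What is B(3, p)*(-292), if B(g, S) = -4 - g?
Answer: 2044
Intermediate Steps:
B(3, p)*(-292) = (-4 - 1*3)*(-292) = (-4 - 3)*(-292) = -7*(-292) = 2044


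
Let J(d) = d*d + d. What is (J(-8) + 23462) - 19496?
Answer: 4022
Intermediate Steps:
J(d) = d + d² (J(d) = d² + d = d + d²)
(J(-8) + 23462) - 19496 = (-8*(1 - 8) + 23462) - 19496 = (-8*(-7) + 23462) - 19496 = (56 + 23462) - 19496 = 23518 - 19496 = 4022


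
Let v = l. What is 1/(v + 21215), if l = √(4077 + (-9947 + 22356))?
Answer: 21215/450059739 - √16486/450059739 ≈ 4.6853e-5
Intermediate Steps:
l = √16486 (l = √(4077 + 12409) = √16486 ≈ 128.40)
v = √16486 ≈ 128.40
1/(v + 21215) = 1/(√16486 + 21215) = 1/(21215 + √16486)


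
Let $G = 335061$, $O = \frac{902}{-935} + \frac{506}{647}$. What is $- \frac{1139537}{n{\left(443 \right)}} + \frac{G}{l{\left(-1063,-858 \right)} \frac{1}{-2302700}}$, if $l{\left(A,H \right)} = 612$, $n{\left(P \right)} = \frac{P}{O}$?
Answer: $- \frac{30714014849945747}{24362785} \approx -1.2607 \cdot 10^{9}$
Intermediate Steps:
$O = - \frac{10044}{54995}$ ($O = 902 \left(- \frac{1}{935}\right) + 506 \cdot \frac{1}{647} = - \frac{82}{85} + \frac{506}{647} = - \frac{10044}{54995} \approx -0.18263$)
$n{\left(P \right)} = - \frac{54995 P}{10044}$ ($n{\left(P \right)} = \frac{P}{- \frac{10044}{54995}} = P \left(- \frac{54995}{10044}\right) = - \frac{54995 P}{10044}$)
$- \frac{1139537}{n{\left(443 \right)}} + \frac{G}{l{\left(-1063,-858 \right)} \frac{1}{-2302700}} = - \frac{1139537}{\left(- \frac{54995}{10044}\right) 443} + \frac{335061}{612 \frac{1}{-2302700}} = - \frac{1139537}{- \frac{24362785}{10044}} + \frac{335061}{612 \left(- \frac{1}{2302700}\right)} = \left(-1139537\right) \left(- \frac{10044}{24362785}\right) + \frac{335061}{- \frac{153}{575675}} = \frac{11445509628}{24362785} + 335061 \left(- \frac{575675}{153}\right) = \frac{11445509628}{24362785} - \frac{21431804575}{17} = - \frac{30714014849945747}{24362785}$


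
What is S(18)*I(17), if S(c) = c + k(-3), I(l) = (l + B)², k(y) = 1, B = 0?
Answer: 5491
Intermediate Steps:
I(l) = l² (I(l) = (l + 0)² = l²)
S(c) = 1 + c (S(c) = c + 1 = 1 + c)
S(18)*I(17) = (1 + 18)*17² = 19*289 = 5491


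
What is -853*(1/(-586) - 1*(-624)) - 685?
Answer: -312311949/586 ≈ -5.3296e+5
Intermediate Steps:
-853*(1/(-586) - 1*(-624)) - 685 = -853*(-1/586 + 624) - 685 = -853*365663/586 - 685 = -311910539/586 - 685 = -312311949/586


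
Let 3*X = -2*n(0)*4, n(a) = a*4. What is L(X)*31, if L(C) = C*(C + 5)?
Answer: 0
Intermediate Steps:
n(a) = 4*a
X = 0 (X = (-8*0*4)/3 = (-2*0*4)/3 = (0*4)/3 = (1/3)*0 = 0)
L(C) = C*(5 + C)
L(X)*31 = (0*(5 + 0))*31 = (0*5)*31 = 0*31 = 0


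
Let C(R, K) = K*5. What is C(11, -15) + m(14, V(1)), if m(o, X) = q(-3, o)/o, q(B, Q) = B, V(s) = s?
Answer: -1053/14 ≈ -75.214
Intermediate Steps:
C(R, K) = 5*K
m(o, X) = -3/o
C(11, -15) + m(14, V(1)) = 5*(-15) - 3/14 = -75 - 3*1/14 = -75 - 3/14 = -1053/14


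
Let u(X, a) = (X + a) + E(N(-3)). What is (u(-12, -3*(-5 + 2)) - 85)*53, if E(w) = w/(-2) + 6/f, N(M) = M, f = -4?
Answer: -4664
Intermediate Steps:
E(w) = -3/2 - w/2 (E(w) = w/(-2) + 6/(-4) = w*(-½) + 6*(-¼) = -w/2 - 3/2 = -3/2 - w/2)
u(X, a) = X + a (u(X, a) = (X + a) + (-3/2 - ½*(-3)) = (X + a) + (-3/2 + 3/2) = (X + a) + 0 = X + a)
(u(-12, -3*(-5 + 2)) - 85)*53 = ((-12 - 3*(-5 + 2)) - 85)*53 = ((-12 - 3*(-3)) - 85)*53 = ((-12 + 9) - 85)*53 = (-3 - 85)*53 = -88*53 = -4664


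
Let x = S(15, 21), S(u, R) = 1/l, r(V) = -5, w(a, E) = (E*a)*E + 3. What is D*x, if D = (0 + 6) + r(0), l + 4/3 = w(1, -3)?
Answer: 3/32 ≈ 0.093750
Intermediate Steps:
w(a, E) = 3 + a*E² (w(a, E) = a*E² + 3 = 3 + a*E²)
l = 32/3 (l = -4/3 + (3 + 1*(-3)²) = -4/3 + (3 + 1*9) = -4/3 + (3 + 9) = -4/3 + 12 = 32/3 ≈ 10.667)
D = 1 (D = (0 + 6) - 5 = 6 - 5 = 1)
S(u, R) = 3/32 (S(u, R) = 1/(32/3) = 3/32)
x = 3/32 ≈ 0.093750
D*x = 1*(3/32) = 3/32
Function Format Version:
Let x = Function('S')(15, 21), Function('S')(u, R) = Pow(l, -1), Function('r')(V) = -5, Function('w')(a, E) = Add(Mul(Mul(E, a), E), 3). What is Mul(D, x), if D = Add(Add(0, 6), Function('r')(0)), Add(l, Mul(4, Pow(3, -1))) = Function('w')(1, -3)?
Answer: Rational(3, 32) ≈ 0.093750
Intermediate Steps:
Function('w')(a, E) = Add(3, Mul(a, Pow(E, 2))) (Function('w')(a, E) = Add(Mul(a, Pow(E, 2)), 3) = Add(3, Mul(a, Pow(E, 2))))
l = Rational(32, 3) (l = Add(Rational(-4, 3), Add(3, Mul(1, Pow(-3, 2)))) = Add(Rational(-4, 3), Add(3, Mul(1, 9))) = Add(Rational(-4, 3), Add(3, 9)) = Add(Rational(-4, 3), 12) = Rational(32, 3) ≈ 10.667)
D = 1 (D = Add(Add(0, 6), -5) = Add(6, -5) = 1)
Function('S')(u, R) = Rational(3, 32) (Function('S')(u, R) = Pow(Rational(32, 3), -1) = Rational(3, 32))
x = Rational(3, 32) ≈ 0.093750
Mul(D, x) = Mul(1, Rational(3, 32)) = Rational(3, 32)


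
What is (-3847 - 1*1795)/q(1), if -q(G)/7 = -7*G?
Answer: -806/7 ≈ -115.14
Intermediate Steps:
q(G) = 49*G (q(G) = -(-49)*G = 49*G)
(-3847 - 1*1795)/q(1) = (-3847 - 1*1795)/((49*1)) = (-3847 - 1795)/49 = -5642*1/49 = -806/7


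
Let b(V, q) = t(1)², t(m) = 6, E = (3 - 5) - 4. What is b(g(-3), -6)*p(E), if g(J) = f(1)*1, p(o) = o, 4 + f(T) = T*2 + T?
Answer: -216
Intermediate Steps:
E = -6 (E = -2 - 4 = -6)
f(T) = -4 + 3*T (f(T) = -4 + (T*2 + T) = -4 + (2*T + T) = -4 + 3*T)
g(J) = -1 (g(J) = (-4 + 3*1)*1 = (-4 + 3)*1 = -1*1 = -1)
b(V, q) = 36 (b(V, q) = 6² = 36)
b(g(-3), -6)*p(E) = 36*(-6) = -216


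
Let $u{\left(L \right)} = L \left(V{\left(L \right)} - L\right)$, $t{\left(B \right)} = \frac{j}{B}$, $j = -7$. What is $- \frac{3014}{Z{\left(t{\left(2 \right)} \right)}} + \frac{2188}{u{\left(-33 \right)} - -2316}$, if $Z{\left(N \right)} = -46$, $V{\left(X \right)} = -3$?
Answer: $\frac{1024303}{15249} \approx 67.172$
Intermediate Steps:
$t{\left(B \right)} = - \frac{7}{B}$
$u{\left(L \right)} = L \left(-3 - L\right)$
$- \frac{3014}{Z{\left(t{\left(2 \right)} \right)}} + \frac{2188}{u{\left(-33 \right)} - -2316} = - \frac{3014}{-46} + \frac{2188}{\left(-1\right) \left(-33\right) \left(3 - 33\right) - -2316} = \left(-3014\right) \left(- \frac{1}{46}\right) + \frac{2188}{\left(-1\right) \left(-33\right) \left(-30\right) + 2316} = \frac{1507}{23} + \frac{2188}{-990 + 2316} = \frac{1507}{23} + \frac{2188}{1326} = \frac{1507}{23} + 2188 \cdot \frac{1}{1326} = \frac{1507}{23} + \frac{1094}{663} = \frac{1024303}{15249}$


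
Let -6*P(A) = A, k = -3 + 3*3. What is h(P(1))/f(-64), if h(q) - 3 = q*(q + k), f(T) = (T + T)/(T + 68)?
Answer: -73/1152 ≈ -0.063368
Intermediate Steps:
k = 6 (k = -3 + 9 = 6)
P(A) = -A/6
f(T) = 2*T/(68 + T) (f(T) = (2*T)/(68 + T) = 2*T/(68 + T))
h(q) = 3 + q*(6 + q) (h(q) = 3 + q*(q + 6) = 3 + q*(6 + q))
h(P(1))/f(-64) = (3 + (-⅙*1)² + 6*(-⅙*1))/((2*(-64)/(68 - 64))) = (3 + (-⅙)² + 6*(-⅙))/((2*(-64)/4)) = (3 + 1/36 - 1)/((2*(-64)*(¼))) = (73/36)/(-32) = (73/36)*(-1/32) = -73/1152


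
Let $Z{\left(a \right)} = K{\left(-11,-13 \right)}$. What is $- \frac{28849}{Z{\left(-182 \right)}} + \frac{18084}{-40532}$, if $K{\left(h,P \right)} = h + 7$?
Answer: $\frac{292308833}{40532} \approx 7211.8$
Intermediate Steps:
$K{\left(h,P \right)} = 7 + h$
$Z{\left(a \right)} = -4$ ($Z{\left(a \right)} = 7 - 11 = -4$)
$- \frac{28849}{Z{\left(-182 \right)}} + \frac{18084}{-40532} = - \frac{28849}{-4} + \frac{18084}{-40532} = \left(-28849\right) \left(- \frac{1}{4}\right) + 18084 \left(- \frac{1}{40532}\right) = \frac{28849}{4} - \frac{4521}{10133} = \frac{292308833}{40532}$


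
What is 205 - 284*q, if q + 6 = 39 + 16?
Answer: -13711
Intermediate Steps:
q = 49 (q = -6 + (39 + 16) = -6 + 55 = 49)
205 - 284*q = 205 - 284*49 = 205 - 13916 = -13711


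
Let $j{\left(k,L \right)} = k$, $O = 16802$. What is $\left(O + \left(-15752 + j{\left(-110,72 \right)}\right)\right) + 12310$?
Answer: $13250$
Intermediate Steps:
$\left(O + \left(-15752 + j{\left(-110,72 \right)}\right)\right) + 12310 = \left(16802 - 15862\right) + 12310 = 940 + 12310 = 13250$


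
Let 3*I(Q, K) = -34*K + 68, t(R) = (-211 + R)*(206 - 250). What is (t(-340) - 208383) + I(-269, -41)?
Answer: -550955/3 ≈ -1.8365e+5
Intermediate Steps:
t(R) = 9284 - 44*R (t(R) = (-211 + R)*(-44) = 9284 - 44*R)
I(Q, K) = 68/3 - 34*K/3 (I(Q, K) = (-34*K + 68)/3 = (68 - 34*K)/3 = 68/3 - 34*K/3)
(t(-340) - 208383) + I(-269, -41) = ((9284 - 44*(-340)) - 208383) + (68/3 - 34/3*(-41)) = ((9284 + 14960) - 208383) + (68/3 + 1394/3) = (24244 - 208383) + 1462/3 = -184139 + 1462/3 = -550955/3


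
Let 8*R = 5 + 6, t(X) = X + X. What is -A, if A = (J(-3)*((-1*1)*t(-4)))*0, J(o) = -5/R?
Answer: 0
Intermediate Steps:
t(X) = 2*X
R = 11/8 (R = (5 + 6)/8 = (⅛)*11 = 11/8 ≈ 1.3750)
J(o) = -40/11 (J(o) = -5/11/8 = -5*8/11 = -40/11)
A = 0 (A = -40*(-1*1)*2*(-4)/11*0 = -(-40)*(-8)/11*0 = -40/11*8*0 = -320/11*0 = 0)
-A = -1*0 = 0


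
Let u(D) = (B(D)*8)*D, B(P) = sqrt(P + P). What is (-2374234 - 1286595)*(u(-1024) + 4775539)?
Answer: -17482431661831 + 959664357376*I*sqrt(2) ≈ -1.7482e+13 + 1.3572e+12*I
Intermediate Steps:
B(P) = sqrt(2)*sqrt(P) (B(P) = sqrt(2*P) = sqrt(2)*sqrt(P))
u(D) = 8*sqrt(2)*D**(3/2) (u(D) = ((sqrt(2)*sqrt(D))*8)*D = (8*sqrt(2)*sqrt(D))*D = 8*sqrt(2)*D**(3/2))
(-2374234 - 1286595)*(u(-1024) + 4775539) = (-2374234 - 1286595)*(8*sqrt(2)*(-1024)**(3/2) + 4775539) = -3660829*(8*sqrt(2)*(-32768*I) + 4775539) = -3660829*(-262144*I*sqrt(2) + 4775539) = -3660829*(4775539 - 262144*I*sqrt(2)) = -17482431661831 + 959664357376*I*sqrt(2)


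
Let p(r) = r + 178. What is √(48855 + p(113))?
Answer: √49146 ≈ 221.69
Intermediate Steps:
p(r) = 178 + r
√(48855 + p(113)) = √(48855 + (178 + 113)) = √(48855 + 291) = √49146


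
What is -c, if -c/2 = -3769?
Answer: -7538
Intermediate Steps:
c = 7538 (c = -2*(-3769) = 7538)
-c = -1*7538 = -7538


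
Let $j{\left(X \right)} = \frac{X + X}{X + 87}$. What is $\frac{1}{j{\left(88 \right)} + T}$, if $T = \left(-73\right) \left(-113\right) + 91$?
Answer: $\frac{175}{1459676} \approx 0.00011989$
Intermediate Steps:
$T = 8340$ ($T = 8249 + 91 = 8340$)
$j{\left(X \right)} = \frac{2 X}{87 + X}$
$\frac{1}{j{\left(88 \right)} + T} = \frac{1}{2 \cdot 88 \frac{1}{87 + 88} + 8340} = \frac{1}{2 \cdot 88 \cdot \frac{1}{175} + 8340} = \frac{1}{\frac{176}{175} + 8340} = \frac{1}{\frac{1459676}{175}} = \frac{175}{1459676}$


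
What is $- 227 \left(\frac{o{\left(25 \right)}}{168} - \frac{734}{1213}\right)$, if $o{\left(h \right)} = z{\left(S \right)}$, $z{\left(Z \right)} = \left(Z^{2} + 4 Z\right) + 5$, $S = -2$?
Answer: $\frac{27716473}{203784} \approx 136.01$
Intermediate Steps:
$z{\left(Z \right)} = 5 + Z^{2} + 4 Z$
$o{\left(h \right)} = 1$ ($o{\left(h \right)} = 5 + \left(-2\right)^{2} + 4 \left(-2\right) = 5 + 4 - 8 = 1$)
$- 227 \left(\frac{o{\left(25 \right)}}{168} - \frac{734}{1213}\right) = - 227 \left(1 \cdot \frac{1}{168} - \frac{734}{1213}\right) = - 227 \left(\frac{1}{168} - \frac{734}{1213}\right) = \left(-227\right) \left(- \frac{122099}{203784}\right) = \frac{27716473}{203784}$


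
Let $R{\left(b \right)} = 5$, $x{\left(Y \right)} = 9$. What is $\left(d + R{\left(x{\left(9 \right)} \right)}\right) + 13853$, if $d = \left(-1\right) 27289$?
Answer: $-13431$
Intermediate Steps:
$d = -27289$
$\left(d + R{\left(x{\left(9 \right)} \right)}\right) + 13853 = \left(-27289 + 5\right) + 13853 = -27284 + 13853 = -13431$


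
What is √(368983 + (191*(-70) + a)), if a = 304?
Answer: √355917 ≈ 596.59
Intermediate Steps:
√(368983 + (191*(-70) + a)) = √(368983 + (191*(-70) + 304)) = √(368983 + (-13370 + 304)) = √(368983 - 13066) = √355917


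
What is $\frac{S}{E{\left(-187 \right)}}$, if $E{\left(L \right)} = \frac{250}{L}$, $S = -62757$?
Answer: $\frac{11735559}{250} \approx 46942.0$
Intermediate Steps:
$\frac{S}{E{\left(-187 \right)}} = - \frac{62757}{250 \frac{1}{-187}} = - \frac{62757}{250 \left(- \frac{1}{187}\right)} = - \frac{62757}{- \frac{250}{187}} = \left(-62757\right) \left(- \frac{187}{250}\right) = \frac{11735559}{250}$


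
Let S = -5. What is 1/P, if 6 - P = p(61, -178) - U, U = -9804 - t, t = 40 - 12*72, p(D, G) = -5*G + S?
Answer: -1/9859 ≈ -0.00010143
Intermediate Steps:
p(D, G) = -5 - 5*G (p(D, G) = -5*G - 5 = -5 - 5*G)
t = -824 (t = 40 - 864 = -824)
U = -8980 (U = -9804 - 1*(-824) = -9804 + 824 = -8980)
P = -9859 (P = 6 - ((-5 - 5*(-178)) - 1*(-8980)) = 6 - ((-5 + 890) + 8980) = 6 - (885 + 8980) = 6 - 1*9865 = 6 - 9865 = -9859)
1/P = 1/(-9859) = -1/9859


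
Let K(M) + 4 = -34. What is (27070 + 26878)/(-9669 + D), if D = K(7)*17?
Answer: -53948/10315 ≈ -5.2301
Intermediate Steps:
K(M) = -38 (K(M) = -4 - 34 = -38)
D = -646 (D = -38*17 = -646)
(27070 + 26878)/(-9669 + D) = (27070 + 26878)/(-9669 - 646) = 53948/(-10315) = 53948*(-1/10315) = -53948/10315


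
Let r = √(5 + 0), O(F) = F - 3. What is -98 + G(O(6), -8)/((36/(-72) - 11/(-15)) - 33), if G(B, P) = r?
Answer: -98 - 30*√5/983 ≈ -98.068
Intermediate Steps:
O(F) = -3 + F
r = √5 ≈ 2.2361
G(B, P) = √5
-98 + G(O(6), -8)/((36/(-72) - 11/(-15)) - 33) = -98 + √5/((36/(-72) - 11/(-15)) - 33) = -98 + √5/((36*(-1/72) - 11*(-1/15)) - 33) = -98 + √5/((-½ + 11/15) - 33) = -98 + √5/(7/30 - 33) = -98 + √5/(-983/30) = -98 - 30*√5/983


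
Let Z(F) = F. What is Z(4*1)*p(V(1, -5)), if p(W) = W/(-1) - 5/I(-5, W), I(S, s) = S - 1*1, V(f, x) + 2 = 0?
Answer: 34/3 ≈ 11.333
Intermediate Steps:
V(f, x) = -2 (V(f, x) = -2 + 0 = -2)
I(S, s) = -1 + S (I(S, s) = S - 1 = -1 + S)
p(W) = 5/6 - W (p(W) = W/(-1) - 5/(-1 - 5) = W*(-1) - 5/(-6) = -W - 5*(-1/6) = -W + 5/6 = 5/6 - W)
Z(4*1)*p(V(1, -5)) = (4*1)*(5/6 - 1*(-2)) = 4*(5/6 + 2) = 4*(17/6) = 34/3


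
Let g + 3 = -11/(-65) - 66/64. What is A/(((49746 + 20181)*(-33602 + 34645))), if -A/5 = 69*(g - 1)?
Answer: 232599/10113495392 ≈ 2.2999e-5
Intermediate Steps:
g = -8033/2080 (g = -3 + (-11/(-65) - 66/64) = -3 + (-11*(-1/65) - 66*1/64) = -3 + (11/65 - 33/32) = -3 - 1793/2080 = -8033/2080 ≈ -3.8620)
A = 697797/416 (A = -345*(-8033/2080 - 1) = -345*(-10113)/2080 = -5*(-697797/2080) = 697797/416 ≈ 1677.4)
A/(((49746 + 20181)*(-33602 + 34645))) = 697797/(416*(((49746 + 20181)*(-33602 + 34645)))) = 697797/(416*((69927*1043))) = (697797/416)/72933861 = (697797/416)*(1/72933861) = 232599/10113495392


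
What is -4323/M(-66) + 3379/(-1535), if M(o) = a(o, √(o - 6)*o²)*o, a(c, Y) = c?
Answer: -647113/202620 ≈ -3.1937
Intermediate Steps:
M(o) = o² (M(o) = o*o = o²)
-4323/M(-66) + 3379/(-1535) = -4323/((-66)²) + 3379/(-1535) = -4323/4356 + 3379*(-1/1535) = -4323*1/4356 - 3379/1535 = -131/132 - 3379/1535 = -647113/202620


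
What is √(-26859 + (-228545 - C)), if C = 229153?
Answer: I*√484557 ≈ 696.1*I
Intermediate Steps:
√(-26859 + (-228545 - C)) = √(-26859 + (-228545 - 1*229153)) = √(-26859 + (-228545 - 229153)) = √(-26859 - 457698) = √(-484557) = I*√484557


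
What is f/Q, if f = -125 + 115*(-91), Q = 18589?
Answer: -10590/18589 ≈ -0.56969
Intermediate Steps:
f = -10590 (f = -125 - 10465 = -10590)
f/Q = -10590/18589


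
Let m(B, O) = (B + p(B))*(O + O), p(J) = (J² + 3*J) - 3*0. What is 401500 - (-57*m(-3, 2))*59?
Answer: 361144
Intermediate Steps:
p(J) = J² + 3*J (p(J) = (J² + 3*J) + 0 = J² + 3*J)
m(B, O) = 2*O*(B + B*(3 + B)) (m(B, O) = (B + B*(3 + B))*(O + O) = (B + B*(3 + B))*(2*O) = 2*O*(B + B*(3 + B)))
401500 - (-57*m(-3, 2))*59 = 401500 - (-114*(-3)*2*(4 - 3))*59 = 401500 - (-114*(-3)*2)*59 = 401500 - (-57*(-12))*59 = 401500 - 684*59 = 401500 - 1*40356 = 401500 - 40356 = 361144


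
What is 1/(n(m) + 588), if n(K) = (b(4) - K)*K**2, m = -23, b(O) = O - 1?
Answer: 1/14342 ≈ 6.9725e-5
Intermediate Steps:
b(O) = -1 + O
n(K) = K**2*(3 - K) (n(K) = ((-1 + 4) - K)*K**2 = (3 - K)*K**2 = K**2*(3 - K))
1/(n(m) + 588) = 1/((-23)**2*(3 - 1*(-23)) + 588) = 1/(529*(3 + 23) + 588) = 1/(529*26 + 588) = 1/(13754 + 588) = 1/14342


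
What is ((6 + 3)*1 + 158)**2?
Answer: 27889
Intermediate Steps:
((6 + 3)*1 + 158)**2 = (9*1 + 158)**2 = (9 + 158)**2 = 167**2 = 27889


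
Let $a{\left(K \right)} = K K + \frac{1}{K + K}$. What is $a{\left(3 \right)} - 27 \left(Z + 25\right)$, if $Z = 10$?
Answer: $- \frac{5615}{6} \approx -935.83$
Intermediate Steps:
$a{\left(K \right)} = K^{2} + \frac{1}{2 K}$
$a{\left(3 \right)} - 27 \left(Z + 25\right) = \frac{\frac{1}{2} + 3^{3}}{3} - 27 \left(10 + 25\right) = \frac{\frac{1}{2} + 27}{3} - 945 = \frac{1}{3} \cdot \frac{55}{2} - 945 = \frac{55}{6} - 945 = - \frac{5615}{6}$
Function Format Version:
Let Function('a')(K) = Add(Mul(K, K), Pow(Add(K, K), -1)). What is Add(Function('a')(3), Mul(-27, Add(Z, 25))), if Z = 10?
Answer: Rational(-5615, 6) ≈ -935.83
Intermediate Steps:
Function('a')(K) = Add(Pow(K, 2), Mul(Rational(1, 2), Pow(K, -1))) (Function('a')(K) = Add(Pow(K, 2), Pow(Mul(2, K), -1)) = Add(Pow(K, 2), Mul(Rational(1, 2), Pow(K, -1))))
Add(Function('a')(3), Mul(-27, Add(Z, 25))) = Add(Mul(Pow(3, -1), Add(Rational(1, 2), Pow(3, 3))), Mul(-27, Add(10, 25))) = Add(Mul(Rational(1, 3), Add(Rational(1, 2), 27)), Mul(-27, 35)) = Add(Mul(Rational(1, 3), Rational(55, 2)), -945) = Add(Rational(55, 6), -945) = Rational(-5615, 6)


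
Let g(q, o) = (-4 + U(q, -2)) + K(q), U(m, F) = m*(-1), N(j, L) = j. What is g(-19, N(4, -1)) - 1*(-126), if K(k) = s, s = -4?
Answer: 137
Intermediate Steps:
K(k) = -4
U(m, F) = -m
g(q, o) = -8 - q (g(q, o) = (-4 - q) - 4 = -8 - q)
g(-19, N(4, -1)) - 1*(-126) = (-8 - 1*(-19)) - 1*(-126) = (-8 + 19) + 126 = 11 + 126 = 137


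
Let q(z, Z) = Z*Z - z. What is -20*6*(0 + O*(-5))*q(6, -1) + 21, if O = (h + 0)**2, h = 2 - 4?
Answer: -11979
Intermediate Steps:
h = -2
O = 4 (O = (-2 + 0)**2 = (-2)**2 = 4)
q(z, Z) = Z**2 - z
-20*6*(0 + O*(-5))*q(6, -1) + 21 = -20*6*(0 + 4*(-5))*((-1)**2 - 1*6) + 21 = -20*6*(0 - 20)*(1 - 6) + 21 = -20*6*(-20)*(-5) + 21 = -(-2400)*(-5) + 21 = -20*600 + 21 = -12000 + 21 = -11979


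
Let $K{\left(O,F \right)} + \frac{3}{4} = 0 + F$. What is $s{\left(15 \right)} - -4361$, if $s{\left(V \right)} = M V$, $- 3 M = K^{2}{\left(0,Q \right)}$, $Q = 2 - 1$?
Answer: $\frac{69771}{16} \approx 4360.7$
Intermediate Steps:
$Q = 1$ ($Q = 2 - 1 = 1$)
$K{\left(O,F \right)} = - \frac{3}{4} + F$ ($K{\left(O,F \right)} = - \frac{3}{4} + \left(0 + F\right) = - \frac{3}{4} + F$)
$M = - \frac{1}{48}$ ($M = - \frac{\left(- \frac{3}{4} + 1\right)^{2}}{3} = - \frac{1}{3 \cdot 16} = \left(- \frac{1}{3}\right) \frac{1}{16} = - \frac{1}{48} \approx -0.020833$)
$s{\left(V \right)} = - \frac{V}{48}$
$s{\left(15 \right)} - -4361 = \left(- \frac{1}{48}\right) 15 - -4361 = - \frac{5}{16} + 4361 = \frac{69771}{16}$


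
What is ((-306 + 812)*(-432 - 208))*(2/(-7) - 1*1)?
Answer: 2914560/7 ≈ 4.1637e+5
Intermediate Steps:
((-306 + 812)*(-432 - 208))*(2/(-7) - 1*1) = (506*(-640))*(2*(-⅐) - 1) = -323840*(-2/7 - 1) = -323840*(-9/7) = 2914560/7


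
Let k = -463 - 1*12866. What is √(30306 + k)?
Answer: √16977 ≈ 130.30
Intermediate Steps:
k = -13329 (k = -463 - 12866 = -13329)
√(30306 + k) = √(30306 - 13329) = √16977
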